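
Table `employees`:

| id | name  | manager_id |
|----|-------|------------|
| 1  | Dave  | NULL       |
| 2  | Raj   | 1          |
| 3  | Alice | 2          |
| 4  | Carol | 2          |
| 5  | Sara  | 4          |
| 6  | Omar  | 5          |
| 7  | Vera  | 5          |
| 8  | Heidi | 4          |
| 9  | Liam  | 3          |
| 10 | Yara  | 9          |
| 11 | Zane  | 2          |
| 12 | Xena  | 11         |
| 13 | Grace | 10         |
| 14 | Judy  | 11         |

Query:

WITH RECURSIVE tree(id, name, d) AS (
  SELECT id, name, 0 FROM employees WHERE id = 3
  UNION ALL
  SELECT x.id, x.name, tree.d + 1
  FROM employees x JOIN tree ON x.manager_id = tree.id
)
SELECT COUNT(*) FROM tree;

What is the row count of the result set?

Base: id=3 (Alice) at d 0.
Iteration 1: rows with manager_id in {3} -> Liam (id 9, d 1).
Iteration 2: rows with manager_id in {9} -> Yara (id 10, d 2).
Iteration 3: rows with manager_id in {10} -> Grace (id 13, d 3).
Iteration 4: no rows with manager_id in {13}; recursion stops.
Total rows emitted: 4.

4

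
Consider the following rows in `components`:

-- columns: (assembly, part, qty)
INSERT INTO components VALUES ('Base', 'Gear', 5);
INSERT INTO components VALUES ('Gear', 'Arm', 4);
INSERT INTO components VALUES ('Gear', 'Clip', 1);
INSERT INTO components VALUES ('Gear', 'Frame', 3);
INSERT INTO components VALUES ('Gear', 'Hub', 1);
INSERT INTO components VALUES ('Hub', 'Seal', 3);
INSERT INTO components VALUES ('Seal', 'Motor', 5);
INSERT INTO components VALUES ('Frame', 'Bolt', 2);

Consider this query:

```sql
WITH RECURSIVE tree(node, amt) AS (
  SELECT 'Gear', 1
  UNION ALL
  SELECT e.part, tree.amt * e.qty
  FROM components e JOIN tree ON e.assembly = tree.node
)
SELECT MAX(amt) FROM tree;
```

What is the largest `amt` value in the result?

15

Base: (Gear, amt=1).
Iteration 1: components of {Gear} -> Arm = 1*4 = 4, Clip = 1*1 = 1, Frame = 1*3 = 3, Hub = 1*1 = 1.
Iteration 2: components of {Arm,Clip,Frame,Hub} -> Bolt = 3*2 = 6, Seal = 1*3 = 3.
Iteration 3: components of {Bolt,Seal} -> Motor = 3*5 = 15.
Iteration 4: no further components; recursion stops.
amt values: 1, 4, 1, 3, 1, 6, 3, 15; the maximum is 15.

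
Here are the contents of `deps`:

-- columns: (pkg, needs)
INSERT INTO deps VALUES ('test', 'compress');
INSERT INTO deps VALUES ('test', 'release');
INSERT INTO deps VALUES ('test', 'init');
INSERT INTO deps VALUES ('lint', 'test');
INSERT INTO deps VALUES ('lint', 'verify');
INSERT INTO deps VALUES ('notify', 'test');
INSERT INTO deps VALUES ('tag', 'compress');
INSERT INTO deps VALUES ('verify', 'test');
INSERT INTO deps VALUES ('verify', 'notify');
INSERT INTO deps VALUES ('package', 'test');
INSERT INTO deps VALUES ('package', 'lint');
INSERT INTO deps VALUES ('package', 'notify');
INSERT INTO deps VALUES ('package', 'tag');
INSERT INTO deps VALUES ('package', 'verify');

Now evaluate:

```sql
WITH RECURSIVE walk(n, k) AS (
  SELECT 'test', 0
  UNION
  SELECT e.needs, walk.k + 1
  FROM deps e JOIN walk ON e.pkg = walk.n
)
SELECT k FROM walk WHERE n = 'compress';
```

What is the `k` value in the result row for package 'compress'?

1

Base: (test, k=0).
Iteration 1: edges from {test} -> (compress, k=1), (init, k=1), (release, k=1).
Iteration 2: no outgoing edges from {compress,init,release}; recursion stops.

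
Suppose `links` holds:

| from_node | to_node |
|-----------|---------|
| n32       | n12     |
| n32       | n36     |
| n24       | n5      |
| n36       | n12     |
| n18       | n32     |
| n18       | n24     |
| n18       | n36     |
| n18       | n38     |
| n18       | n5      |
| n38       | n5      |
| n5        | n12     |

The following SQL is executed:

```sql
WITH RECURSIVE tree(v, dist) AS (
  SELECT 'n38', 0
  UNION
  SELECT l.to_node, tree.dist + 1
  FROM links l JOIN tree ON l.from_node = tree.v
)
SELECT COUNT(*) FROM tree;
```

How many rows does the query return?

Base: (n38, dist=0).
Iteration 1: edges from {n38} -> (n5, dist=1).
Iteration 2: edges from {n5} -> (n12, dist=2).
Iteration 3: no outgoing edges from {n12}; recursion stops.
Total rows emitted: 3.

3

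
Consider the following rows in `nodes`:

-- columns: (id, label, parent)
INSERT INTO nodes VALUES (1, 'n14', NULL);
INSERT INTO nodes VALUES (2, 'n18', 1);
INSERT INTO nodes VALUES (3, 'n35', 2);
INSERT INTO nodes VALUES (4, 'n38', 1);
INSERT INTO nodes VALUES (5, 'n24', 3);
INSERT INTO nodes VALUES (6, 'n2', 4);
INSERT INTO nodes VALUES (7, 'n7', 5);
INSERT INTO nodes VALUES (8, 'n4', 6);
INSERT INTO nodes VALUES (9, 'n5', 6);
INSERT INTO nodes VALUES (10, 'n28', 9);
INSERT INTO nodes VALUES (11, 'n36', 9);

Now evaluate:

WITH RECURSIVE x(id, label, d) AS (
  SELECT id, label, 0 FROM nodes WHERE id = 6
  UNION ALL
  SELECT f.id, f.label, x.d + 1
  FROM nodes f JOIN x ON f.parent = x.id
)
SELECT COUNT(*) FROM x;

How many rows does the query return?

Base: id=6 (n2) at d 0.
Iteration 1: rows with parent in {6} -> n4 (id 8, d 1), n5 (id 9, d 1).
Iteration 2: rows with parent in {8,9} -> n28 (id 10, d 2), n36 (id 11, d 2).
Iteration 3: no rows with parent in {10,11}; recursion stops.
Total rows emitted: 5.

5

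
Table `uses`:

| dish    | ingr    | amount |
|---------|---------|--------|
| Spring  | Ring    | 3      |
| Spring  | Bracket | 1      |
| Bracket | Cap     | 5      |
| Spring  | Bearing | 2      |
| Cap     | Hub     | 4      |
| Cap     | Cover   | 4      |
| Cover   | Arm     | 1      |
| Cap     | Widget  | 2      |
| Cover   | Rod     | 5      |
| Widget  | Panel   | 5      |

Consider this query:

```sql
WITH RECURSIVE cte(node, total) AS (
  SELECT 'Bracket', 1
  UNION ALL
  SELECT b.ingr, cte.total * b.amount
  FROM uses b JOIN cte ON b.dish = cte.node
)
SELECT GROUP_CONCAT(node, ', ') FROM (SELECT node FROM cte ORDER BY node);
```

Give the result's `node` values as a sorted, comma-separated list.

Arm, Bracket, Cap, Cover, Hub, Panel, Rod, Widget

Base: (Bracket, total=1).
Iteration 1: components of {Bracket} -> Cap = 1*5 = 5.
Iteration 2: components of {Cap} -> Cover = 5*4 = 20, Hub = 5*4 = 20, Widget = 5*2 = 10.
Iteration 3: components of {Cover,Hub,Widget} -> Arm = 20*1 = 20, Panel = 10*5 = 50, Rod = 20*5 = 100.
Iteration 4: no further components; recursion stops.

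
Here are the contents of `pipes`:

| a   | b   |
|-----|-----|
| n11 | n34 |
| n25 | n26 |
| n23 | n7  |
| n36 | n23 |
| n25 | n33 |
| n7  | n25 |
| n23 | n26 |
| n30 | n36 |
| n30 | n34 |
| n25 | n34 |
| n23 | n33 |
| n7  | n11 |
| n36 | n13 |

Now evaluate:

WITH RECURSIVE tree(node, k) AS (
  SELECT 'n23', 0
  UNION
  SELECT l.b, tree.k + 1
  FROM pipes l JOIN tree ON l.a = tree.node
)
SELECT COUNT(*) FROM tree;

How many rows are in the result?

Base: (n23, k=0).
Iteration 1: edges from {n23} -> (n26, k=1), (n33, k=1), (n7, k=1).
Iteration 2: edges from {n26,n33,n7} -> (n11, k=2), (n25, k=2).
Iteration 3: edges from {n11,n25} -> (n26, k=3), (n33, k=3), (n34, k=3). [UNION drops 1 duplicate row(s)]
Iteration 4: no outgoing edges from {n26,n33,n34}; recursion stops.
Total rows emitted: 9.

9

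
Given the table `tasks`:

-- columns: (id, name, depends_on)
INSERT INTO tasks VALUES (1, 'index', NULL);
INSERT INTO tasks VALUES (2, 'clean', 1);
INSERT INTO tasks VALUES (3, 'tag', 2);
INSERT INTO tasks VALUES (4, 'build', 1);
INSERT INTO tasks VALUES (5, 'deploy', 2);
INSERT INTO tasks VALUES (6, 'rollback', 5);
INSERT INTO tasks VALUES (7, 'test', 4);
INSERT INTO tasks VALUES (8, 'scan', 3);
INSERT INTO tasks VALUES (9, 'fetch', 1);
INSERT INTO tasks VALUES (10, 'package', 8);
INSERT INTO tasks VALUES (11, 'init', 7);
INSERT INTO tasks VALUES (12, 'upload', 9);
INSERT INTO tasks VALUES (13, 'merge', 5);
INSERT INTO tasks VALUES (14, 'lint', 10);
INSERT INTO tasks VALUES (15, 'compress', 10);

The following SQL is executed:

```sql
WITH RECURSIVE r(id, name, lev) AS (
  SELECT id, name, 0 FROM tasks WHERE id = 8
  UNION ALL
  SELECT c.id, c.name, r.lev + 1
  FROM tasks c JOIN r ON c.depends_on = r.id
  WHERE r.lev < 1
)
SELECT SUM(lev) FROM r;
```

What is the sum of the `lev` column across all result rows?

1

Base: id=8 (scan) at lev 0.
Iteration 1: rows with depends_on in {8} -> package (id 10, lev 1).
Iteration 2: lev < 1 fails for all current rows; recursion stops.
SUM(lev) = 0 + 1 = 1.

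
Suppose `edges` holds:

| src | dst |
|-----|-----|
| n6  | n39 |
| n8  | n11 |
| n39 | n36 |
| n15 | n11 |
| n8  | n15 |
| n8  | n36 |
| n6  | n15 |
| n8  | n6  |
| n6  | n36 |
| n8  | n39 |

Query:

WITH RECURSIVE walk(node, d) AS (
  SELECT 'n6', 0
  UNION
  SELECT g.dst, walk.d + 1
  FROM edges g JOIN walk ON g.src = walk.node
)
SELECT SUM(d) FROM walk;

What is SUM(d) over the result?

7

Base: (n6, d=0).
Iteration 1: edges from {n6} -> (n15, d=1), (n36, d=1), (n39, d=1).
Iteration 2: edges from {n15,n36,n39} -> (n11, d=2), (n36, d=2).
Iteration 3: no outgoing edges from {n11,n36}; recursion stops.
SUM(d) = 0 + 1 + 1 + 1 + 2 + 2 = 7.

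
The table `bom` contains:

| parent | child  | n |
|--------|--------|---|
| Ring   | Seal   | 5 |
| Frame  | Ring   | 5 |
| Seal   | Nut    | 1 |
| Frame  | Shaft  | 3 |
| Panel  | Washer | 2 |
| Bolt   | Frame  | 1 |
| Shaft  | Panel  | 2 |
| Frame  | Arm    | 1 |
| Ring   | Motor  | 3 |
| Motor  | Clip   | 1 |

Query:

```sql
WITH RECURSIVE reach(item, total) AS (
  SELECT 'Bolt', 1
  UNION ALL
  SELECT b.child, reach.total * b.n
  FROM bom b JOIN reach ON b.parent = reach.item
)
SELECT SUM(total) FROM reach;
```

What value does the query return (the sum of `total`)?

Base: (Bolt, total=1).
Iteration 1: components of {Bolt} -> Frame = 1*1 = 1.
Iteration 2: components of {Frame} -> Arm = 1*1 = 1, Ring = 1*5 = 5, Shaft = 1*3 = 3.
Iteration 3: components of {Arm,Ring,Shaft} -> Motor = 5*3 = 15, Panel = 3*2 = 6, Seal = 5*5 = 25.
Iteration 4: components of {Motor,Panel,Seal} -> Clip = 15*1 = 15, Nut = 25*1 = 25, Washer = 6*2 = 12.
Iteration 5: no further components; recursion stops.
SUM(total) = 1 + 1 + 5 + 3 + 1 + 15 + 25 + 6 + 15 + 25 + 12 = 109.

109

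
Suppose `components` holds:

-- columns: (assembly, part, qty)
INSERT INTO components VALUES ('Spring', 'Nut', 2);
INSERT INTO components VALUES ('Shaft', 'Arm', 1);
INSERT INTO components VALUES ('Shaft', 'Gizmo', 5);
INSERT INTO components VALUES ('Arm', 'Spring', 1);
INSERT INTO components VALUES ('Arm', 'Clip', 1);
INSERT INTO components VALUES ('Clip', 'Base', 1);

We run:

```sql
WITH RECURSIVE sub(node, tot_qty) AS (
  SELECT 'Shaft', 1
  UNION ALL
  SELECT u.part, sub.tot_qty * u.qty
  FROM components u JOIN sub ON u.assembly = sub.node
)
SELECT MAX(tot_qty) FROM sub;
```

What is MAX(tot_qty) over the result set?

5

Base: (Shaft, tot_qty=1).
Iteration 1: components of {Shaft} -> Arm = 1*1 = 1, Gizmo = 1*5 = 5.
Iteration 2: components of {Arm,Gizmo} -> Clip = 1*1 = 1, Spring = 1*1 = 1.
Iteration 3: components of {Clip,Spring} -> Base = 1*1 = 1, Nut = 1*2 = 2.
Iteration 4: no further components; recursion stops.
tot_qty values: 1, 1, 5, 1, 1, 1, 2; the maximum is 5.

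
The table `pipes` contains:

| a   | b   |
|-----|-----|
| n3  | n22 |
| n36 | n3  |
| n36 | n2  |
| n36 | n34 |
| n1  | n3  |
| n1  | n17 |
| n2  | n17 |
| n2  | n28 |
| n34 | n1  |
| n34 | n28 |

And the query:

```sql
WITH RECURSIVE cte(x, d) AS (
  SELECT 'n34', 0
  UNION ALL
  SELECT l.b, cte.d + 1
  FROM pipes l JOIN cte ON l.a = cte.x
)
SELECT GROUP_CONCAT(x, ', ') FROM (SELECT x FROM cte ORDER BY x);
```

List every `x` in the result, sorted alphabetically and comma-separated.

Base: (n34, d=0).
Iteration 1: edges from {n34} -> (n1, d=1), (n28, d=1).
Iteration 2: edges from {n1,n28} -> (n17, d=2), (n3, d=2).
Iteration 3: edges from {n17,n3} -> (n22, d=3).
Iteration 4: no outgoing edges from {n22}; recursion stops.

n1, n17, n22, n28, n3, n34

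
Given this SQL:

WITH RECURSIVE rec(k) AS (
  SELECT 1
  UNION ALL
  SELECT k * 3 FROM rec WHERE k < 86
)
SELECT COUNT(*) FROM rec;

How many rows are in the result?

Base: k=1.
Iteration 1: 1 < 86 holds -> k = 1 * 3 = 3.
Iteration 2: 3 < 86 holds -> k = 3 * 3 = 9.
Iteration 3: 9 < 86 holds -> k = 9 * 3 = 27.
Iteration 4: 27 < 86 holds -> k = 27 * 3 = 81.
Iteration 5: 81 < 86 holds -> k = 81 * 3 = 243.
Iteration 6: 243 < 86 fails; recursion stops.
Total rows emitted: 6.

6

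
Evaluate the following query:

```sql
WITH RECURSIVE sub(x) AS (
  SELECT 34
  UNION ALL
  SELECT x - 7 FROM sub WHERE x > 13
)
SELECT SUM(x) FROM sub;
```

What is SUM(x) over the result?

94

Base: x=34.
Iteration 1: 34 > 13 holds -> x = 34 - 7 = 27.
Iteration 2: 27 > 13 holds -> x = 27 - 7 = 20.
Iteration 3: 20 > 13 holds -> x = 20 - 7 = 13.
Iteration 4: 13 > 13 fails; recursion stops.
SUM(x) = 34 + 27 + 20 + 13 = 94.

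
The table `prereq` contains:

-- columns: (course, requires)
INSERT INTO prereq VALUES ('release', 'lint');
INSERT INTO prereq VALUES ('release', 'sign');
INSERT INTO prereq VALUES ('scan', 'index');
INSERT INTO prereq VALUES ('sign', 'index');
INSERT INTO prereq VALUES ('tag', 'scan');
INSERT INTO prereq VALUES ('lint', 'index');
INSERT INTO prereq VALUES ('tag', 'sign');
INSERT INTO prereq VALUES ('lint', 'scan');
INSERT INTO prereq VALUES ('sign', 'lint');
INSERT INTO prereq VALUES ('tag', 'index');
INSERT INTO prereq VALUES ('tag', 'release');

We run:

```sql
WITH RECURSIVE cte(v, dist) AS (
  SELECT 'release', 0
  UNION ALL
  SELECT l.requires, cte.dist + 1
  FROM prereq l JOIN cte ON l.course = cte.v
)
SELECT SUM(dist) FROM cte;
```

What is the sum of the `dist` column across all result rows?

23

Base: (release, dist=0).
Iteration 1: edges from {release} -> (lint, dist=1), (sign, dist=1).
Iteration 2: edges from {lint,sign} -> (index, dist=2) x2, (lint, dist=2), (scan, dist=2). [UNION ALL keeps all 4 new rows, including repeats]
Iteration 3: edges from {index,lint,scan} -> (index, dist=3) x2, (scan, dist=3). [UNION ALL keeps all 3 new rows, including repeats]
Iteration 4: edges from {index,scan} -> (index, dist=4).
Iteration 5: no outgoing edges from {index}; recursion stops.
SUM(dist) = 0 + 1 + 1 + 2 + 2 + 2 + 2 + 3 + 3 + 3 + 4 = 23.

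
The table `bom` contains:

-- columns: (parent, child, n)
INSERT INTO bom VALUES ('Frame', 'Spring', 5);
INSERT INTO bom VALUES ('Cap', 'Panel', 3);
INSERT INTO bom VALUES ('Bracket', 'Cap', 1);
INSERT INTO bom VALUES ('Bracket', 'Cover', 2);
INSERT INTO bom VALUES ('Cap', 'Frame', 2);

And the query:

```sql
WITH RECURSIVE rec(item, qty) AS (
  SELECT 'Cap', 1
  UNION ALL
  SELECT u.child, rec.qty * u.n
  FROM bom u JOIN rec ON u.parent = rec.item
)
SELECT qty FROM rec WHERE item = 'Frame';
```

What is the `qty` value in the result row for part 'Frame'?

2

Base: (Cap, qty=1).
Iteration 1: components of {Cap} -> Frame = 1*2 = 2, Panel = 1*3 = 3.
Iteration 2: components of {Frame,Panel} -> Spring = 2*5 = 10.
Iteration 3: no further components; recursion stops.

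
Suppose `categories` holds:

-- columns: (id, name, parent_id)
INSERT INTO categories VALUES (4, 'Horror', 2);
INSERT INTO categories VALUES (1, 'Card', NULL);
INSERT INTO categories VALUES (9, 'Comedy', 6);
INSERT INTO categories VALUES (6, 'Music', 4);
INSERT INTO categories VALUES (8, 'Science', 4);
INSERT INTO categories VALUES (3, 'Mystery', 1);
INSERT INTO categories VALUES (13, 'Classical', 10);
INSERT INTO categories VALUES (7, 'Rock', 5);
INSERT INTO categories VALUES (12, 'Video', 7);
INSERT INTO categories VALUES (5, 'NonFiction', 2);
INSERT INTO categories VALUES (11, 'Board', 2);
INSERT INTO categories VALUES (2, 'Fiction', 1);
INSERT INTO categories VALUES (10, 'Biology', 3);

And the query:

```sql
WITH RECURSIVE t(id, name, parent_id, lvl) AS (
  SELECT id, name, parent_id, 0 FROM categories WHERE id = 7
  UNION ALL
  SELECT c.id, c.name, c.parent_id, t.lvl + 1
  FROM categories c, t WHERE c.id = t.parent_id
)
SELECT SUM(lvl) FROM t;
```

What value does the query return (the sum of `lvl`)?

Base: id=7 (Rock), parent_id=5, lvl 0.
Iteration 1: join on id=5 -> NonFiction (id 5, parent_id=2, lvl 1).
Iteration 2: join on id=2 -> Fiction (id 2, parent_id=1, lvl 2).
Iteration 3: join on id=1 -> Card (id 1, parent_id=NULL, lvl 3).
Iteration 4: parent_id is NULL; no match; recursion stops.
SUM(lvl) = 0 + 1 + 2 + 3 = 6.

6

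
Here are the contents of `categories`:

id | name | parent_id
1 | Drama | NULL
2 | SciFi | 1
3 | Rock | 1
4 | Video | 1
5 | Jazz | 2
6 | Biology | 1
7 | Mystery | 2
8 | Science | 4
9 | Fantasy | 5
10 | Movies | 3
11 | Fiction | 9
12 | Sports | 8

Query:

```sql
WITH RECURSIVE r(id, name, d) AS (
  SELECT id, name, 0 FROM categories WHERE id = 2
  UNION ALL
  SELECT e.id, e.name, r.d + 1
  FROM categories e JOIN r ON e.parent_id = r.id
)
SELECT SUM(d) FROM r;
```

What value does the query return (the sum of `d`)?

7

Base: id=2 (SciFi) at d 0.
Iteration 1: rows with parent_id in {2} -> Jazz (id 5, d 1), Mystery (id 7, d 1).
Iteration 2: rows with parent_id in {5,7} -> Fantasy (id 9, d 2).
Iteration 3: rows with parent_id in {9} -> Fiction (id 11, d 3).
Iteration 4: no rows with parent_id in {11}; recursion stops.
SUM(d) = 0 + 1 + 1 + 2 + 3 = 7.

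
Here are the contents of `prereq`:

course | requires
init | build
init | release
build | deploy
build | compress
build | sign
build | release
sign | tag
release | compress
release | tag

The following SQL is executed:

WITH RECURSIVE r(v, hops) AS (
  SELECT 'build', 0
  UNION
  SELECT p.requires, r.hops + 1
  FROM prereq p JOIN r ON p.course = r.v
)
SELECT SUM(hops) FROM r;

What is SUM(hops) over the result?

8

Base: (build, hops=0).
Iteration 1: edges from {build} -> (compress, hops=1), (deploy, hops=1), (release, hops=1), (sign, hops=1).
Iteration 2: edges from {compress,deploy,release,sign} -> (compress, hops=2), (tag, hops=2). [UNION drops 1 duplicate row(s)]
Iteration 3: no outgoing edges from {compress,tag}; recursion stops.
SUM(hops) = 0 + 1 + 1 + 1 + 1 + 2 + 2 = 8.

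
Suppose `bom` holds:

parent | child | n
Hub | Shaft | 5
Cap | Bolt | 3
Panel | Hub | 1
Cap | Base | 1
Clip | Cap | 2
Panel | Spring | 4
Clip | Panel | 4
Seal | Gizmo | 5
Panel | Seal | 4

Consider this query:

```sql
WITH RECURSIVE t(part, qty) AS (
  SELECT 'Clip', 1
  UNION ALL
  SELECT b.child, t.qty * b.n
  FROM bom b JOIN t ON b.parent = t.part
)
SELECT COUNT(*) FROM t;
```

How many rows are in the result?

Base: (Clip, qty=1).
Iteration 1: components of {Clip} -> Cap = 1*2 = 2, Panel = 1*4 = 4.
Iteration 2: components of {Cap,Panel} -> Base = 2*1 = 2, Bolt = 2*3 = 6, Hub = 4*1 = 4, Seal = 4*4 = 16, Spring = 4*4 = 16.
Iteration 3: components of {Base,Bolt,Hub,Seal,Spring} -> Gizmo = 16*5 = 80, Shaft = 4*5 = 20.
Iteration 4: no further components; recursion stops.
Total rows emitted: 10.

10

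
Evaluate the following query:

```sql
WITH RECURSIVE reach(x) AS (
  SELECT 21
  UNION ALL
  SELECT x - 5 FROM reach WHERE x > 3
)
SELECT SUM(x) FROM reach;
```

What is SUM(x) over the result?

55

Base: x=21.
Iteration 1: 21 > 3 holds -> x = 21 - 5 = 16.
Iteration 2: 16 > 3 holds -> x = 16 - 5 = 11.
Iteration 3: 11 > 3 holds -> x = 11 - 5 = 6.
Iteration 4: 6 > 3 holds -> x = 6 - 5 = 1.
Iteration 5: 1 > 3 fails; recursion stops.
SUM(x) = 21 + 16 + 11 + 6 + 1 = 55.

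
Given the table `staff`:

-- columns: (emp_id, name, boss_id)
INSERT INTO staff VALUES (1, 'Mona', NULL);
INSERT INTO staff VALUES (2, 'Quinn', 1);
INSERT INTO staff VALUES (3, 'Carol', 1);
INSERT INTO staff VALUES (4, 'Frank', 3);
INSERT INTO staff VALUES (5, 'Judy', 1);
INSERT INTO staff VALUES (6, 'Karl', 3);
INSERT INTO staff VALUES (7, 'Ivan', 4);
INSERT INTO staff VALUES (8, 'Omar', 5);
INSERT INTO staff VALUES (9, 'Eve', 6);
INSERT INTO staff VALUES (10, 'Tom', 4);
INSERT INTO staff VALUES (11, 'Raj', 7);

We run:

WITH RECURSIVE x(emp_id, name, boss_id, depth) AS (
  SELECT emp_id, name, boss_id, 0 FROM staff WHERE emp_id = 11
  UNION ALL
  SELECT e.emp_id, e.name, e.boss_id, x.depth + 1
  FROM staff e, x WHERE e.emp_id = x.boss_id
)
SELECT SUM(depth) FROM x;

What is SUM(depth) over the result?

Base: emp_id=11 (Raj), boss_id=7, depth 0.
Iteration 1: join on emp_id=7 -> Ivan (id 7, boss_id=4, depth 1).
Iteration 2: join on emp_id=4 -> Frank (id 4, boss_id=3, depth 2).
Iteration 3: join on emp_id=3 -> Carol (id 3, boss_id=1, depth 3).
Iteration 4: join on emp_id=1 -> Mona (id 1, boss_id=NULL, depth 4).
Iteration 5: boss_id is NULL; no match; recursion stops.
SUM(depth) = 0 + 1 + 2 + 3 + 4 = 10.

10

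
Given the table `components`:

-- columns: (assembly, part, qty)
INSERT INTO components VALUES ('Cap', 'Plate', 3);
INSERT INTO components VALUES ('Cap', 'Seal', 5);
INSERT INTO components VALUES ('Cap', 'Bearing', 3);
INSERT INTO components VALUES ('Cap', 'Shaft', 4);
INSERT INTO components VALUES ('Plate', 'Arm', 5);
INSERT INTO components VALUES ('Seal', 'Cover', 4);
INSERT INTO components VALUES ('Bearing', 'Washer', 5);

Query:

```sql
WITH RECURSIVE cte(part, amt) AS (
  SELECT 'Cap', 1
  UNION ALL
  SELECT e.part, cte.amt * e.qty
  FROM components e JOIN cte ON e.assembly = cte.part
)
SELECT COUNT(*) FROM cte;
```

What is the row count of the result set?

8

Base: (Cap, amt=1).
Iteration 1: components of {Cap} -> Bearing = 1*3 = 3, Plate = 1*3 = 3, Seal = 1*5 = 5, Shaft = 1*4 = 4.
Iteration 2: components of {Bearing,Plate,Seal,Shaft} -> Arm = 3*5 = 15, Cover = 5*4 = 20, Washer = 3*5 = 15.
Iteration 3: no further components; recursion stops.
Total rows emitted: 8.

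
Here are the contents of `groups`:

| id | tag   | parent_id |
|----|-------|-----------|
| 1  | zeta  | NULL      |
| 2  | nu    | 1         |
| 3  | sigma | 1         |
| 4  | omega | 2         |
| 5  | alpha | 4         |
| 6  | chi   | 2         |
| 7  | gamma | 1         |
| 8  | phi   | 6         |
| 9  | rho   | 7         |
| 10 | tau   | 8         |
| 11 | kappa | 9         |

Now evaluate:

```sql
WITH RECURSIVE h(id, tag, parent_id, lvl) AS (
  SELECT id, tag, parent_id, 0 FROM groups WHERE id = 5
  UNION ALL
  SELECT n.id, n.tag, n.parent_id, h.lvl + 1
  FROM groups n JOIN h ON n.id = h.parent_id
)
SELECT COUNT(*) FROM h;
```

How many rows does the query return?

4

Base: id=5 (alpha), parent_id=4, lvl 0.
Iteration 1: join on id=4 -> omega (id 4, parent_id=2, lvl 1).
Iteration 2: join on id=2 -> nu (id 2, parent_id=1, lvl 2).
Iteration 3: join on id=1 -> zeta (id 1, parent_id=NULL, lvl 3).
Iteration 4: parent_id is NULL; no match; recursion stops.
Total rows emitted: 4.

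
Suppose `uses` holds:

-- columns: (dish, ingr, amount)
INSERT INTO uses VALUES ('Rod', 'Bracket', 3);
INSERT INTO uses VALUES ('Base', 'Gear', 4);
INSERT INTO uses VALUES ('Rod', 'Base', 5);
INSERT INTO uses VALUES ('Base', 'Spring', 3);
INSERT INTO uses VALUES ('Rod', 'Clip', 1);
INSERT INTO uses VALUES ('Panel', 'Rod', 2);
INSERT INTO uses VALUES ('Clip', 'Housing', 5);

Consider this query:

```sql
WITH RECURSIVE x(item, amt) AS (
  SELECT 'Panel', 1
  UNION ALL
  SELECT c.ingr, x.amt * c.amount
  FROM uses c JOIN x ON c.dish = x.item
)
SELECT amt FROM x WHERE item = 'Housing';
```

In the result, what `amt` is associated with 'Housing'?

Base: (Panel, amt=1).
Iteration 1: components of {Panel} -> Rod = 1*2 = 2.
Iteration 2: components of {Rod} -> Base = 2*5 = 10, Bracket = 2*3 = 6, Clip = 2*1 = 2.
Iteration 3: components of {Base,Bracket,Clip} -> Gear = 10*4 = 40, Housing = 2*5 = 10, Spring = 10*3 = 30.
Iteration 4: no further components; recursion stops.

10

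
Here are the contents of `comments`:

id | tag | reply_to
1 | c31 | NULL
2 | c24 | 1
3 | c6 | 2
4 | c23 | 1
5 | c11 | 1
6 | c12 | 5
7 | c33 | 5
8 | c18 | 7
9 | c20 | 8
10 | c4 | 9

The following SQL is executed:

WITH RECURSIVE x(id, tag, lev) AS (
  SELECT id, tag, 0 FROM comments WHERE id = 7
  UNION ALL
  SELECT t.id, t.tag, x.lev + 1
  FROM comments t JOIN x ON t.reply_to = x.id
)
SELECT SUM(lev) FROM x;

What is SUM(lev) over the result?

6

Base: id=7 (c33) at lev 0.
Iteration 1: rows with reply_to in {7} -> c18 (id 8, lev 1).
Iteration 2: rows with reply_to in {8} -> c20 (id 9, lev 2).
Iteration 3: rows with reply_to in {9} -> c4 (id 10, lev 3).
Iteration 4: no rows with reply_to in {10}; recursion stops.
SUM(lev) = 0 + 1 + 2 + 3 = 6.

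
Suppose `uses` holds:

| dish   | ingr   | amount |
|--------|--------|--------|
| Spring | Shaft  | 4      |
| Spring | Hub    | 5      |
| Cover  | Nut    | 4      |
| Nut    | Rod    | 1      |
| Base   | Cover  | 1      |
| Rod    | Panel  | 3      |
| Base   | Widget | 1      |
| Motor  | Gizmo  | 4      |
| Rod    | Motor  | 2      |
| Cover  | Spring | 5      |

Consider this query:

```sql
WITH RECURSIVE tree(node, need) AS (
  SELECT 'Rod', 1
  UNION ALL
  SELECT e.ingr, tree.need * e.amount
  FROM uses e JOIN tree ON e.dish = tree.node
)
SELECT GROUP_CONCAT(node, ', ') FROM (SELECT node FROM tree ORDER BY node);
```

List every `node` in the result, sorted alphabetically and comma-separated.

Base: (Rod, need=1).
Iteration 1: components of {Rod} -> Motor = 1*2 = 2, Panel = 1*3 = 3.
Iteration 2: components of {Motor,Panel} -> Gizmo = 2*4 = 8.
Iteration 3: no further components; recursion stops.

Gizmo, Motor, Panel, Rod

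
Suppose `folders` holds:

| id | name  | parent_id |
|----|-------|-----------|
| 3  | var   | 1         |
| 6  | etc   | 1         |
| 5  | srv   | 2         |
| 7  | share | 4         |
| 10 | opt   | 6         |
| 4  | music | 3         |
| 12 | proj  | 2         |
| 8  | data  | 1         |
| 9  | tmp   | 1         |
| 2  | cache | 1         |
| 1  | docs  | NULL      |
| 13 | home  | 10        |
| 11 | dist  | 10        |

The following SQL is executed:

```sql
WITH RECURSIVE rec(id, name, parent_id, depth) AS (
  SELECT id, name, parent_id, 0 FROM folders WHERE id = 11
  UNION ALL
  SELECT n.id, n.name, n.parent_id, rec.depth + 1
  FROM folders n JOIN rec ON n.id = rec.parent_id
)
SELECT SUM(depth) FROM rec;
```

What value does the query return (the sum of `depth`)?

Base: id=11 (dist), parent_id=10, depth 0.
Iteration 1: join on id=10 -> opt (id 10, parent_id=6, depth 1).
Iteration 2: join on id=6 -> etc (id 6, parent_id=1, depth 2).
Iteration 3: join on id=1 -> docs (id 1, parent_id=NULL, depth 3).
Iteration 4: parent_id is NULL; no match; recursion stops.
SUM(depth) = 0 + 1 + 2 + 3 = 6.

6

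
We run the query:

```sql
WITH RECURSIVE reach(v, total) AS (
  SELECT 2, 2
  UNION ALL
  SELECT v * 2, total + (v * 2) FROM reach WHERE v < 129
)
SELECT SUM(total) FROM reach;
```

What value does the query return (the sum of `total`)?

Base: v=2, total=2.
Iteration 1: 2 < 129 holds -> v = 2 * 2 = 4, total = 2 + 4 = 6.
Iteration 2: 4 < 129 holds -> v = 4 * 2 = 8, total = 6 + 8 = 14.
Iteration 3: 8 < 129 holds -> v = 8 * 2 = 16, total = 14 + 16 = 30.
Iteration 4: 16 < 129 holds -> v = 16 * 2 = 32, total = 30 + 32 = 62.
Iteration 5: 32 < 129 holds -> v = 32 * 2 = 64, total = 62 + 64 = 126.
Iteration 6: 64 < 129 holds -> v = 64 * 2 = 128, total = 126 + 128 = 254.
Iteration 7: 128 < 129 holds -> v = 128 * 2 = 256, total = 254 + 256 = 510.
Iteration 8: 256 < 129 fails; recursion stops.
SUM(total) = 2 + 6 + 14 + 30 + 62 + 126 + 254 + 510 = 1004.

1004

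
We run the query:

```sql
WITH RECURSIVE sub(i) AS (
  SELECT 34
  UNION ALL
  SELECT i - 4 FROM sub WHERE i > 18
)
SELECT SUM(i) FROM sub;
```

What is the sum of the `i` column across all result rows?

130

Base: i=34.
Iteration 1: 34 > 18 holds -> i = 34 - 4 = 30.
Iteration 2: 30 > 18 holds -> i = 30 - 4 = 26.
Iteration 3: 26 > 18 holds -> i = 26 - 4 = 22.
Iteration 4: 22 > 18 holds -> i = 22 - 4 = 18.
Iteration 5: 18 > 18 fails; recursion stops.
SUM(i) = 34 + 30 + 26 + 22 + 18 = 130.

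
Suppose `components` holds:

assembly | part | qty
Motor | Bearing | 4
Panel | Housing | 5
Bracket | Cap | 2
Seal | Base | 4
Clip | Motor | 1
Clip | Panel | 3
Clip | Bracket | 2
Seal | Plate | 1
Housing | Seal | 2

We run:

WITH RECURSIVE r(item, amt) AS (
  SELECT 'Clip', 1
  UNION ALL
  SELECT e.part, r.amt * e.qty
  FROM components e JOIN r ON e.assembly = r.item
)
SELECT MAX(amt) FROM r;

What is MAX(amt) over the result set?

120

Base: (Clip, amt=1).
Iteration 1: components of {Clip} -> Bracket = 1*2 = 2, Motor = 1*1 = 1, Panel = 1*3 = 3.
Iteration 2: components of {Bracket,Motor,Panel} -> Bearing = 1*4 = 4, Cap = 2*2 = 4, Housing = 3*5 = 15.
Iteration 3: components of {Bearing,Cap,Housing} -> Seal = 15*2 = 30.
Iteration 4: components of {Seal} -> Base = 30*4 = 120, Plate = 30*1 = 30.
Iteration 5: no further components; recursion stops.
amt values: 1, 3, 2, 1, 15, 4, 4, 30, 30, 120; the maximum is 120.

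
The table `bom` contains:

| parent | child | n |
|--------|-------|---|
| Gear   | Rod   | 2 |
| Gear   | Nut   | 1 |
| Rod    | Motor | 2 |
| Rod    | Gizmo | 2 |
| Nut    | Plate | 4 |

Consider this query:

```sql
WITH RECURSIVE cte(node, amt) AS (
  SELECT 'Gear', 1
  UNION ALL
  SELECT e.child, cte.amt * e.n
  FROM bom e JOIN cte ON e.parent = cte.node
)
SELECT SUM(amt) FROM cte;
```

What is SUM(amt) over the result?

16

Base: (Gear, amt=1).
Iteration 1: components of {Gear} -> Nut = 1*1 = 1, Rod = 1*2 = 2.
Iteration 2: components of {Nut,Rod} -> Gizmo = 2*2 = 4, Motor = 2*2 = 4, Plate = 1*4 = 4.
Iteration 3: no further components; recursion stops.
SUM(amt) = 1 + 1 + 2 + 4 + 4 + 4 = 16.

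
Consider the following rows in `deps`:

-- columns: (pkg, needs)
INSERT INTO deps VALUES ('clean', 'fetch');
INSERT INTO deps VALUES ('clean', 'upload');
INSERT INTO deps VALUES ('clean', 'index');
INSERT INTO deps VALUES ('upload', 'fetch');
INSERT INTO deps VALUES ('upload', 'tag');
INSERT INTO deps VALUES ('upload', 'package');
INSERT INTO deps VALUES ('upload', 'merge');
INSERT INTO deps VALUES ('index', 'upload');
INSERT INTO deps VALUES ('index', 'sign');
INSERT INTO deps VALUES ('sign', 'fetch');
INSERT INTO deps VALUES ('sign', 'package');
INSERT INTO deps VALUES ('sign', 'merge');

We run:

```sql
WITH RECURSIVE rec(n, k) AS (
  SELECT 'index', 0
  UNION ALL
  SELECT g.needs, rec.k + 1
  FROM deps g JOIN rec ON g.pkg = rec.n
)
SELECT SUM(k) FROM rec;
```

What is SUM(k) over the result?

16

Base: (index, k=0).
Iteration 1: edges from {index} -> (sign, k=1), (upload, k=1).
Iteration 2: edges from {sign,upload} -> (fetch, k=2) x2, (merge, k=2) x2, (package, k=2) x2, (tag, k=2). [UNION ALL keeps all 7 new rows, including repeats]
Iteration 3: no outgoing edges from {fetch,merge,package,tag}; recursion stops.
SUM(k) = 0 + 1 + 1 + 2 + 2 + 2 + 2 + 2 + 2 + 2 = 16.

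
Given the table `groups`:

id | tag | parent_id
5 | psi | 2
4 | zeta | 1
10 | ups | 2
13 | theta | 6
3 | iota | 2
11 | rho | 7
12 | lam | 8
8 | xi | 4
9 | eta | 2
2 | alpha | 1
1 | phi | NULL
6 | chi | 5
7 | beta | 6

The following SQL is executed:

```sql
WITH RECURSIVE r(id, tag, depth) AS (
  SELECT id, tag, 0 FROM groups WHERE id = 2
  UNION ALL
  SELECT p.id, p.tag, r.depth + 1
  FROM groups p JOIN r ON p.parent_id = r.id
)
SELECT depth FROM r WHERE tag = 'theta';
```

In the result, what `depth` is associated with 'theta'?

3

Base: id=2 (alpha) at depth 0.
Iteration 1: rows with parent_id in {2} -> iota (id 3, depth 1), psi (id 5, depth 1), eta (id 9, depth 1), ups (id 10, depth 1).
Iteration 2: rows with parent_id in {3,5,9,10} -> chi (id 6, depth 2).
Iteration 3: rows with parent_id in {6} -> beta (id 7, depth 3), theta (id 13, depth 3).
Iteration 4: rows with parent_id in {7,13} -> rho (id 11, depth 4).
Iteration 5: no rows with parent_id in {11}; recursion stops.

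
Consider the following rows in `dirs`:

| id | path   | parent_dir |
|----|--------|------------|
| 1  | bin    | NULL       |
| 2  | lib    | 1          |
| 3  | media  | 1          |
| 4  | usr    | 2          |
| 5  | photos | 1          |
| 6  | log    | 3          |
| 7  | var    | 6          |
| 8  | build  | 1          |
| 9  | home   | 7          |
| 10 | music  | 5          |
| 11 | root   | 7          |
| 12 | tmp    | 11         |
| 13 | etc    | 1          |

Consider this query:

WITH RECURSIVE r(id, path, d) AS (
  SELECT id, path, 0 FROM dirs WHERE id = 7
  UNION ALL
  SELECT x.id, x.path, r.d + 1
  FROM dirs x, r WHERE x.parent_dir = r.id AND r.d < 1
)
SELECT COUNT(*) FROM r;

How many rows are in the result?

Base: id=7 (var) at d 0.
Iteration 1: rows with parent_dir in {7} -> home (id 9, d 1), root (id 11, d 1).
Iteration 2: d < 1 fails for all current rows; recursion stops.
Total rows emitted: 3.

3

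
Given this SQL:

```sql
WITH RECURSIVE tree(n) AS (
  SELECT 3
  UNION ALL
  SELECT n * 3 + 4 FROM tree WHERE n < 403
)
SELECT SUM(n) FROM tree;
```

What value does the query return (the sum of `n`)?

Base: n=3.
Iteration 1: 3 < 403 holds -> n = 3 * 3 + 4 = 13.
Iteration 2: 13 < 403 holds -> n = 13 * 3 + 4 = 43.
Iteration 3: 43 < 403 holds -> n = 43 * 3 + 4 = 133.
Iteration 4: 133 < 403 holds -> n = 133 * 3 + 4 = 403.
Iteration 5: 403 < 403 fails; recursion stops.
SUM(n) = 3 + 13 + 43 + 133 + 403 = 595.

595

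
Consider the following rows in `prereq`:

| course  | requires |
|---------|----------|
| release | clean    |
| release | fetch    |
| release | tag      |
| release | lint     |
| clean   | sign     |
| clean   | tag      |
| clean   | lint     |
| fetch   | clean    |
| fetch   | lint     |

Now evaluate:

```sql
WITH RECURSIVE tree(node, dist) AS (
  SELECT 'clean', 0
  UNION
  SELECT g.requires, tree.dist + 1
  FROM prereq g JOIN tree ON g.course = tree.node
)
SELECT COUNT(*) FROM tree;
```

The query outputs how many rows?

4

Base: (clean, dist=0).
Iteration 1: edges from {clean} -> (lint, dist=1), (sign, dist=1), (tag, dist=1).
Iteration 2: no outgoing edges from {lint,sign,tag}; recursion stops.
Total rows emitted: 4.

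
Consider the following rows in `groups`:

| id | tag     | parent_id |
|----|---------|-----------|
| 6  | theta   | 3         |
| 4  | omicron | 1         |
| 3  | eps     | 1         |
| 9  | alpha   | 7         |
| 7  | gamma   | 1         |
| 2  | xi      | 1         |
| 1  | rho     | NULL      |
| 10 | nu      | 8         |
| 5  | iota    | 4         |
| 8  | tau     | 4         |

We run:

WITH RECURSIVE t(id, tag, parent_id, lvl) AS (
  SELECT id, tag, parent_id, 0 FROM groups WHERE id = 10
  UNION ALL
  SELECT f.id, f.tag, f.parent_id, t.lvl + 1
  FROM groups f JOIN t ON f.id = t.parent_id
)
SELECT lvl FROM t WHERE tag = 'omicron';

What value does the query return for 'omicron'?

Base: id=10 (nu), parent_id=8, lvl 0.
Iteration 1: join on id=8 -> tau (id 8, parent_id=4, lvl 1).
Iteration 2: join on id=4 -> omicron (id 4, parent_id=1, lvl 2).
Iteration 3: join on id=1 -> rho (id 1, parent_id=NULL, lvl 3).
Iteration 4: parent_id is NULL; no match; recursion stops.

2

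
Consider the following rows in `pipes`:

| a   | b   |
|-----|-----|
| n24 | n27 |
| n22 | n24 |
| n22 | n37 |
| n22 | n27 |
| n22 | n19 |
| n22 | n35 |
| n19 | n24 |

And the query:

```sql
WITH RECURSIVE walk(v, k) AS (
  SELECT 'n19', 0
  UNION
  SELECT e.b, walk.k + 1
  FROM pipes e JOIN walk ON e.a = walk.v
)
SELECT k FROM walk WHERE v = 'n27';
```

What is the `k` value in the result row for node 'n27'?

2

Base: (n19, k=0).
Iteration 1: edges from {n19} -> (n24, k=1).
Iteration 2: edges from {n24} -> (n27, k=2).
Iteration 3: no outgoing edges from {n27}; recursion stops.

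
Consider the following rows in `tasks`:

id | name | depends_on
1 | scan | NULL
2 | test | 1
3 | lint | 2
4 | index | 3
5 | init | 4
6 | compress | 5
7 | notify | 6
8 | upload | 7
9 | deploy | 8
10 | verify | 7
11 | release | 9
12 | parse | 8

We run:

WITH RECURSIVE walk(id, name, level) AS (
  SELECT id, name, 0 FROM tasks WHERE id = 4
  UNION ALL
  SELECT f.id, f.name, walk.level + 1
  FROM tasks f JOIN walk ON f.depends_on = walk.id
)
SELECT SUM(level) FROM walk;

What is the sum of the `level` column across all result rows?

30

Base: id=4 (index) at level 0.
Iteration 1: rows with depends_on in {4} -> init (id 5, level 1).
Iteration 2: rows with depends_on in {5} -> compress (id 6, level 2).
Iteration 3: rows with depends_on in {6} -> notify (id 7, level 3).
Iteration 4: rows with depends_on in {7} -> upload (id 8, level 4), verify (id 10, level 4).
Iteration 5: rows with depends_on in {8,10} -> deploy (id 9, level 5), parse (id 12, level 5).
Iteration 6: rows with depends_on in {9,12} -> release (id 11, level 6).
Iteration 7: no rows with depends_on in {11}; recursion stops.
SUM(level) = 0 + 1 + 2 + 3 + 4 + 4 + 5 + 5 + 6 = 30.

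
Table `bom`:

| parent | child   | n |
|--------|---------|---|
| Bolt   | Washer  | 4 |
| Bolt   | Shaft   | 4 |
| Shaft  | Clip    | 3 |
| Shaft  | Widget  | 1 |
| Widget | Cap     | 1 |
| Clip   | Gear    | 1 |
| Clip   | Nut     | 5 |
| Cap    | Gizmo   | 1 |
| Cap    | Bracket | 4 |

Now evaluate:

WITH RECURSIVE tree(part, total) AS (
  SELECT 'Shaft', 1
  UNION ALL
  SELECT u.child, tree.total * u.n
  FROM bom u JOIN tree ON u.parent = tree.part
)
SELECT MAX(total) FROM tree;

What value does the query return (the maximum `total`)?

15

Base: (Shaft, total=1).
Iteration 1: components of {Shaft} -> Clip = 1*3 = 3, Widget = 1*1 = 1.
Iteration 2: components of {Clip,Widget} -> Cap = 1*1 = 1, Gear = 3*1 = 3, Nut = 3*5 = 15.
Iteration 3: components of {Cap,Gear,Nut} -> Bracket = 1*4 = 4, Gizmo = 1*1 = 1.
Iteration 4: no further components; recursion stops.
total values: 1, 3, 1, 3, 15, 1, 1, 4; the maximum is 15.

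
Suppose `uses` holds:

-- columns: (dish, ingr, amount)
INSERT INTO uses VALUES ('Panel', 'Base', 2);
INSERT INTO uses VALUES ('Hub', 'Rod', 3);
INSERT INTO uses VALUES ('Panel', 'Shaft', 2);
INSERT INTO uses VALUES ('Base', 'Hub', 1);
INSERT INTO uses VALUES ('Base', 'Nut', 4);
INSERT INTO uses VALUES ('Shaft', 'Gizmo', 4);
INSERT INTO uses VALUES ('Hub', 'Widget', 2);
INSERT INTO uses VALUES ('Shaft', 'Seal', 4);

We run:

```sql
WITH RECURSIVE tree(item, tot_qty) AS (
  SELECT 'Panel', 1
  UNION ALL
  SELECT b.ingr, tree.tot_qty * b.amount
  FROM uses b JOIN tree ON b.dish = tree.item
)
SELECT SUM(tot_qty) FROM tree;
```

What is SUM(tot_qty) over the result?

41

Base: (Panel, tot_qty=1).
Iteration 1: components of {Panel} -> Base = 1*2 = 2, Shaft = 1*2 = 2.
Iteration 2: components of {Base,Shaft} -> Gizmo = 2*4 = 8, Hub = 2*1 = 2, Nut = 2*4 = 8, Seal = 2*4 = 8.
Iteration 3: components of {Gizmo,Hub,Nut,Seal} -> Rod = 2*3 = 6, Widget = 2*2 = 4.
Iteration 4: no further components; recursion stops.
SUM(tot_qty) = 1 + 2 + 2 + 8 + 8 + 2 + 8 + 4 + 6 = 41.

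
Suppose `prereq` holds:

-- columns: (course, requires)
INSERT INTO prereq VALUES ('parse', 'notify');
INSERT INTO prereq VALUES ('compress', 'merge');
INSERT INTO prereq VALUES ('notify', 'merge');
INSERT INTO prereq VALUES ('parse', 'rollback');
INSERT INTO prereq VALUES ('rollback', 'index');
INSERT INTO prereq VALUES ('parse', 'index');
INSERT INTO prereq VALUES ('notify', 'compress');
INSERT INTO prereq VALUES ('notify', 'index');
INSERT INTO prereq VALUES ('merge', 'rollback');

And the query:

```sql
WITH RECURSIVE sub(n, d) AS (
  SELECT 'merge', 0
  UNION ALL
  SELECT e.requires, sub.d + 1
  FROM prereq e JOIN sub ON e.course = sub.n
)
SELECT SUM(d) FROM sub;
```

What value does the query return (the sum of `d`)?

Base: (merge, d=0).
Iteration 1: edges from {merge} -> (rollback, d=1).
Iteration 2: edges from {rollback} -> (index, d=2).
Iteration 3: no outgoing edges from {index}; recursion stops.
SUM(d) = 0 + 1 + 2 = 3.

3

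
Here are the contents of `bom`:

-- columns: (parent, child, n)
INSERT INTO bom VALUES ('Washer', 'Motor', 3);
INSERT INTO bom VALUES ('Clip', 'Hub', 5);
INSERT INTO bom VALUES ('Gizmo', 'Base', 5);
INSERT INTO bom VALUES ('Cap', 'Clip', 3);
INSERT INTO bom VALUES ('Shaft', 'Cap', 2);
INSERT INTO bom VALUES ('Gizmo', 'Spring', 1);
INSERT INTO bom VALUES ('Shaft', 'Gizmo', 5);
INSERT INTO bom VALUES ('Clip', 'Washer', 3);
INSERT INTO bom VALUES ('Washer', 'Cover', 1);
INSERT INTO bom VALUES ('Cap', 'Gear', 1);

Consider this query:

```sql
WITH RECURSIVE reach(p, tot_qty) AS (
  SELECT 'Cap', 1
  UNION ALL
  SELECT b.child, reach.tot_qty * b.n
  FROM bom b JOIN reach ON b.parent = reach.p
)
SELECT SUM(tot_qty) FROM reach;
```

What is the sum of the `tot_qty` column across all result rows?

Base: (Cap, tot_qty=1).
Iteration 1: components of {Cap} -> Clip = 1*3 = 3, Gear = 1*1 = 1.
Iteration 2: components of {Clip,Gear} -> Hub = 3*5 = 15, Washer = 3*3 = 9.
Iteration 3: components of {Hub,Washer} -> Cover = 9*1 = 9, Motor = 9*3 = 27.
Iteration 4: no further components; recursion stops.
SUM(tot_qty) = 1 + 3 + 1 + 9 + 15 + 27 + 9 = 65.

65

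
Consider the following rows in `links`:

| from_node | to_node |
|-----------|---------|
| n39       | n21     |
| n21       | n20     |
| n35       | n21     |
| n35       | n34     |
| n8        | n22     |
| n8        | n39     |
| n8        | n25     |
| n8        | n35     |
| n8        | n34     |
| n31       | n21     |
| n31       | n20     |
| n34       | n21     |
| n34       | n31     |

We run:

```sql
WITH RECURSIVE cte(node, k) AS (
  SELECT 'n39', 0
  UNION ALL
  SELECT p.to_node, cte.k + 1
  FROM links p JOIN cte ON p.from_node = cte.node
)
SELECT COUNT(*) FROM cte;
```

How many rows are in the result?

3

Base: (n39, k=0).
Iteration 1: edges from {n39} -> (n21, k=1).
Iteration 2: edges from {n21} -> (n20, k=2).
Iteration 3: no outgoing edges from {n20}; recursion stops.
Total rows emitted: 3.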